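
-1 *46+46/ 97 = -4416/ 97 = -45.53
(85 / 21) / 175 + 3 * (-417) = -919468 / 735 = -1250.98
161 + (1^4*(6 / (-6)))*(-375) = 536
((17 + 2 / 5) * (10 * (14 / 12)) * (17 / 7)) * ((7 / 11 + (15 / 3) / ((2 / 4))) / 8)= 57681 / 88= 655.47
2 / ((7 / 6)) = 12 / 7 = 1.71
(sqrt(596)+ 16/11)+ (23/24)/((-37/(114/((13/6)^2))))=56785/68783+ 2*sqrt(149)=25.24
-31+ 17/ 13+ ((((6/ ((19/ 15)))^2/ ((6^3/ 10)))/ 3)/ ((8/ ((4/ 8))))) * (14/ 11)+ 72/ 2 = 2616351/ 412984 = 6.34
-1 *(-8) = 8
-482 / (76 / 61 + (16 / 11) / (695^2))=-78110455775 / 201904938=-386.87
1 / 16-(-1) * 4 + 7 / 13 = 957 / 208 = 4.60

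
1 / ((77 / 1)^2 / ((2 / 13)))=2 / 77077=0.00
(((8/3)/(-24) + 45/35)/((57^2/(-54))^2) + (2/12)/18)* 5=4721075/98522676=0.05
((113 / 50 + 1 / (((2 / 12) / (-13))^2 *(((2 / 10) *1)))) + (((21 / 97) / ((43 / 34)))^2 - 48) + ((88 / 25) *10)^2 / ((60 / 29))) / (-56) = -404135628999127 / 730684122000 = -553.09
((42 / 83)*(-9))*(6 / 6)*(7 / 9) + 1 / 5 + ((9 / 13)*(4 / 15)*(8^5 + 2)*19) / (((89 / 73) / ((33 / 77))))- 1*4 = 40399.42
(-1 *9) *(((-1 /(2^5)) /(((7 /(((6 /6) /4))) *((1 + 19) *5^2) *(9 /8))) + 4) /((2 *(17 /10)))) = -2015999 /190400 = -10.59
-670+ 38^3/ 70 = 3986/ 35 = 113.89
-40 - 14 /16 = -327 /8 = -40.88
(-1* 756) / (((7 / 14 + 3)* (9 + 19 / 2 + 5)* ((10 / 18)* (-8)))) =486 / 235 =2.07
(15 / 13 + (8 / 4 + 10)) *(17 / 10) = 2907 / 130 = 22.36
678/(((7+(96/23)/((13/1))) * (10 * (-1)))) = -101361/10945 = -9.26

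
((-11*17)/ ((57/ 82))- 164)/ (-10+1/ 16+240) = -394912/ 209817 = -1.88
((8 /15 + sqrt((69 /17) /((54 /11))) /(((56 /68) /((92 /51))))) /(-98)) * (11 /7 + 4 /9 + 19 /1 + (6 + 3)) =-43493 * sqrt(8602) /6612354 - 7564 /46305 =-0.77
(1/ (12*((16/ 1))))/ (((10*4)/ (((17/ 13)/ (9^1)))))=17/ 898560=0.00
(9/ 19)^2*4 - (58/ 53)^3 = -22199284/ 53744597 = -0.41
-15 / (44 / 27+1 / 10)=-8.67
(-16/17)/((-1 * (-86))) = -8/731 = -0.01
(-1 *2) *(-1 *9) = 18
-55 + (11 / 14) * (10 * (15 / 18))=-2035 / 42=-48.45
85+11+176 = 272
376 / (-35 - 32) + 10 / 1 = 294 / 67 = 4.39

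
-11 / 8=-1.38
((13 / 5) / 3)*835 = 2171 / 3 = 723.67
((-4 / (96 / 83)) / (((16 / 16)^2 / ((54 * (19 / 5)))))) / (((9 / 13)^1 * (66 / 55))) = -20501 / 24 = -854.21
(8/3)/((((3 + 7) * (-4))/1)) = -1/15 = -0.07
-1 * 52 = -52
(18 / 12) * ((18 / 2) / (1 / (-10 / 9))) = -15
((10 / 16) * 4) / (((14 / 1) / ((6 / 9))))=0.12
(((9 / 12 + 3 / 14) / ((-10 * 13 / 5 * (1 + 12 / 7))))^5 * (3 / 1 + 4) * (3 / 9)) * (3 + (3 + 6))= -100442349 / 7531382587449344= -0.00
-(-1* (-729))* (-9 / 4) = 6561 / 4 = 1640.25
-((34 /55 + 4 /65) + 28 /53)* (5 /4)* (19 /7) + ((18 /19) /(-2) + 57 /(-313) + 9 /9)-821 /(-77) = 4358969291 /631012382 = 6.91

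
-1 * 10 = -10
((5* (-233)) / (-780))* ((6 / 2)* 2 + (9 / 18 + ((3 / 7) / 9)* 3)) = 7223 / 728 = 9.92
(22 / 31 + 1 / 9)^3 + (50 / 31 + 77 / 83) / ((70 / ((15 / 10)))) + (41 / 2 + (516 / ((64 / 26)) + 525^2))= 139229334335820773 / 504717930360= 275855.73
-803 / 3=-267.67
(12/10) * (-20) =-24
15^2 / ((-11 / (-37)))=8325 / 11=756.82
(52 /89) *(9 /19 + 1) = 0.86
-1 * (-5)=5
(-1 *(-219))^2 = 47961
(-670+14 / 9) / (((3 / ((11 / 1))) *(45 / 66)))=-1455872 / 405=-3594.75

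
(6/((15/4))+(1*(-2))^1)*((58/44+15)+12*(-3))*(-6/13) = -2598/715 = -3.63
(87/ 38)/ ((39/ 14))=203/ 247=0.82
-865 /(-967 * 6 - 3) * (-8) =-1384 /1161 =-1.19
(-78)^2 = 6084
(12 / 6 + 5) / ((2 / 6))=21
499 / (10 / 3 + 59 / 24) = 11976 / 139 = 86.16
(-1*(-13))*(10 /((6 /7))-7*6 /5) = 637 /15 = 42.47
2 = 2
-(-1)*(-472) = -472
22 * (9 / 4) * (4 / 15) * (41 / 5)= 2706 / 25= 108.24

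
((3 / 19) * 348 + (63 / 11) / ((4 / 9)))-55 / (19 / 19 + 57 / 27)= 73377 / 1463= 50.16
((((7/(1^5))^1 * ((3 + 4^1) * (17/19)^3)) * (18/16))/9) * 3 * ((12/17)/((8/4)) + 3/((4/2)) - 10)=-11767791/109744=-107.23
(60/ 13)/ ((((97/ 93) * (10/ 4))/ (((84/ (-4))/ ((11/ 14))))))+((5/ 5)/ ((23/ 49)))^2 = -42.77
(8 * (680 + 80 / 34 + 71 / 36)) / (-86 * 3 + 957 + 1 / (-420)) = 7.83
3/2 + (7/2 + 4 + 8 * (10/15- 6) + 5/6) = -197/6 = -32.83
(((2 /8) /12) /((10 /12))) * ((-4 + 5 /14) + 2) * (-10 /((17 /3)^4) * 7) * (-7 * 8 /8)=-13041 /668168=-0.02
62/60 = 31/30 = 1.03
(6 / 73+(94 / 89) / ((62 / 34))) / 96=16651 / 2416884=0.01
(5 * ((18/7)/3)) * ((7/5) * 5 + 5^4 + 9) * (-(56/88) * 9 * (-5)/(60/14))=201915/11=18355.91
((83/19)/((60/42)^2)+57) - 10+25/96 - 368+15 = -13844117/45600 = -303.60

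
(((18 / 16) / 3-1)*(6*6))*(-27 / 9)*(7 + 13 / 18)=2085 / 4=521.25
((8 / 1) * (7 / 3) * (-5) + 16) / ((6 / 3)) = -116 / 3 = -38.67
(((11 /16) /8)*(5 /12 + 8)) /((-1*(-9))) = 0.08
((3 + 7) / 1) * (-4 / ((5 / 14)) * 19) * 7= -14896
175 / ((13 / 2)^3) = 1400 / 2197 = 0.64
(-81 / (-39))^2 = 729 / 169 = 4.31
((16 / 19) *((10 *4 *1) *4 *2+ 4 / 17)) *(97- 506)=-110295.78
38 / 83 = 0.46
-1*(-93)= 93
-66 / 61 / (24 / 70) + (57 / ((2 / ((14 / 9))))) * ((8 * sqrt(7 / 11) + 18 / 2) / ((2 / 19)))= 10108 * sqrt(77) / 33 + 231028 / 61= 6475.14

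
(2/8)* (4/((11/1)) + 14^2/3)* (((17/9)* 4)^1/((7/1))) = 36856/2079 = 17.73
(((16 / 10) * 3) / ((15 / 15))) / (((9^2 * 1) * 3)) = 8 / 405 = 0.02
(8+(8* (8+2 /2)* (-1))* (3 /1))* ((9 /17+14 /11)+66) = -2637232 /187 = -14102.84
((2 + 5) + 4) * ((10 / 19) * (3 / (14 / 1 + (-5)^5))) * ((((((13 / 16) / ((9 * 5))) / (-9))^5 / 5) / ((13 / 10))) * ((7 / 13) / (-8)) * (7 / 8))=-1184183 / 720372897445608161280000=-0.00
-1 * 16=-16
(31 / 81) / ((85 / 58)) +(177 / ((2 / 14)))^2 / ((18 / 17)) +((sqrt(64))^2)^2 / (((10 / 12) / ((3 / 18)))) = 3995106517 / 2754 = 1450655.96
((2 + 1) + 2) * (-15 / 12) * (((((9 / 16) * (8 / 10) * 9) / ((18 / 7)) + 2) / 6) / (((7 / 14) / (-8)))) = 715 / 12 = 59.58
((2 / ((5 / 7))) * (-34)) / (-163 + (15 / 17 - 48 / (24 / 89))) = 578 / 2065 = 0.28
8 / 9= 0.89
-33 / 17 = -1.94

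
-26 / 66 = -13 / 33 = -0.39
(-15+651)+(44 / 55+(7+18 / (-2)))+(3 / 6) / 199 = 1263257 / 1990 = 634.80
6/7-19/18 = -25/126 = -0.20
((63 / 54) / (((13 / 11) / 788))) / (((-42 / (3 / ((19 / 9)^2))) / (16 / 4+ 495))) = -29195991 / 4693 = -6221.18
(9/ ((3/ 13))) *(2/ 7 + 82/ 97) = 29952/ 679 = 44.11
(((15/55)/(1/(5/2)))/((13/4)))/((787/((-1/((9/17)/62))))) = -10540/337623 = -0.03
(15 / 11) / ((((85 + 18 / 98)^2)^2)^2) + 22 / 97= 22296409074101989366846473945647 / 98306894553994921738838728731392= 0.23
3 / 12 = 1 / 4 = 0.25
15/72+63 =1517/24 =63.21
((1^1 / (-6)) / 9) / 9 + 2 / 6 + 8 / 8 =647 / 486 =1.33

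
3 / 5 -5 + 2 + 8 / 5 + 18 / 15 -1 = -0.60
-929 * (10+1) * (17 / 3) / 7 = -173723 / 21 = -8272.52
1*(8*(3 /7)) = 24 /7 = 3.43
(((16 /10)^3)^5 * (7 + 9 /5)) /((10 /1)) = 774056185954304 /762939453125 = 1014.57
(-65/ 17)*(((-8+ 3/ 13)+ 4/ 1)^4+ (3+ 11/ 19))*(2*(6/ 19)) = -6688402020/ 13482989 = -496.06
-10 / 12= -5 / 6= -0.83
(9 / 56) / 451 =0.00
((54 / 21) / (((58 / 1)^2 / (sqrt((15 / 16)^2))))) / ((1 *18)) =15 / 376768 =0.00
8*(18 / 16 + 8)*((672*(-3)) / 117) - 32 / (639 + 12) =-10645568 / 8463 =-1257.90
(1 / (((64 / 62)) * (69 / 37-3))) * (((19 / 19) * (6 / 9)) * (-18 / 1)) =1147 / 112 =10.24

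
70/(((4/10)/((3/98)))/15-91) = -2250/2897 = -0.78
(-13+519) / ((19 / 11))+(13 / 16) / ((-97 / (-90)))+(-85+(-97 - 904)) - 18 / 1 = -11947045 / 14744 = -810.30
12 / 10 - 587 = -2929 / 5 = -585.80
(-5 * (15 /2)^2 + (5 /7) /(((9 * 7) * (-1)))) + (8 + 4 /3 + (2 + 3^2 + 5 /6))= -458807 /1764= -260.09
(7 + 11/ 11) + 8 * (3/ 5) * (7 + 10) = 448/ 5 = 89.60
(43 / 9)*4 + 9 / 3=199 / 9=22.11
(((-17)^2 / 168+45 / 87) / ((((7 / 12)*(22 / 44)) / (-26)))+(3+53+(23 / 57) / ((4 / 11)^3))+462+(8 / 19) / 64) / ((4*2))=1694809673 / 41470464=40.87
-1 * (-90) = 90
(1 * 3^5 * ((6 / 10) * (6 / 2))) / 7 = 2187 / 35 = 62.49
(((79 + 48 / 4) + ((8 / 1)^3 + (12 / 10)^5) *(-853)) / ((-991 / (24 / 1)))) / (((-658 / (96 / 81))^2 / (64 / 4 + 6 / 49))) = 443681733373952 / 798266347948125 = 0.56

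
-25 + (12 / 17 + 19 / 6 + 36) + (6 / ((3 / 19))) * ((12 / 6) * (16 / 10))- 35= 51751 / 510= 101.47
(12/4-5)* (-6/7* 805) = 1380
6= 6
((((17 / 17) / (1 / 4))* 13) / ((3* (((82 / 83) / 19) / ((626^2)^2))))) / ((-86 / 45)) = -47224094310110640 / 1763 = -26786213448729.80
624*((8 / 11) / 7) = 4992 / 77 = 64.83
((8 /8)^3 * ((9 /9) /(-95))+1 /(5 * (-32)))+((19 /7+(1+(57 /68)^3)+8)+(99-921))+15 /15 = -169099796137 /209097280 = -808.71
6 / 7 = 0.86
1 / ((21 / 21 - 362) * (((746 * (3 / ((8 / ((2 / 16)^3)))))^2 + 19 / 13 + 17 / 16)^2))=-2973079441506304 / 8550771165572807889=-0.00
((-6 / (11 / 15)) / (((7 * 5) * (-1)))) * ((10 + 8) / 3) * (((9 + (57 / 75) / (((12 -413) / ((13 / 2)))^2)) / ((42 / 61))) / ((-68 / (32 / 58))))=-1335353562 / 8976715825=-0.15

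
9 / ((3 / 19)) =57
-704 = -704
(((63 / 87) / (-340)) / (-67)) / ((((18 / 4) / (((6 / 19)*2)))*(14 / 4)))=4 / 3137945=0.00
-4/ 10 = -0.40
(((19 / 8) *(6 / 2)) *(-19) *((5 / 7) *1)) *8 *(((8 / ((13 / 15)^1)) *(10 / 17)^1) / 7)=-6498000 / 10829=-600.06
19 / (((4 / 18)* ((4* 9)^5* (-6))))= -19 / 80621568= -0.00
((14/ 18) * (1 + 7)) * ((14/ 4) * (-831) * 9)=-162876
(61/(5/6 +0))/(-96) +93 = 7379/80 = 92.24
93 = 93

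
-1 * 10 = -10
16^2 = 256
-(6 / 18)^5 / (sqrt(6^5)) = -sqrt(6) / 52488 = -0.00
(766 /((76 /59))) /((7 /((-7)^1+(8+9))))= 112985 /133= 849.51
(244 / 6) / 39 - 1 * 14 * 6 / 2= -40.96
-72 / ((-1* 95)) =72 / 95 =0.76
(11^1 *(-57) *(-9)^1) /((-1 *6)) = -1881 /2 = -940.50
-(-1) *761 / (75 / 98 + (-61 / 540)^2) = 10873472400 / 11117329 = 978.07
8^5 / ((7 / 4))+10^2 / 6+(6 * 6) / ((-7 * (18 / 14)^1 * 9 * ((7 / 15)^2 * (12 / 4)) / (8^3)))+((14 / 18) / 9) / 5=365008213 / 19845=18392.96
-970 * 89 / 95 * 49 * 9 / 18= -423017 / 19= -22264.05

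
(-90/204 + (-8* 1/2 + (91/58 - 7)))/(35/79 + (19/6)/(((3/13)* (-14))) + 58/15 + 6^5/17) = -484461180/22610059699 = -0.02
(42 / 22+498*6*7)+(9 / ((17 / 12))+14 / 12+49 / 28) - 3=46953857 / 2244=20924.18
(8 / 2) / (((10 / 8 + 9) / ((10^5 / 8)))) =4878.05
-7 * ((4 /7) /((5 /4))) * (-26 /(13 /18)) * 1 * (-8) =-4608 /5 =-921.60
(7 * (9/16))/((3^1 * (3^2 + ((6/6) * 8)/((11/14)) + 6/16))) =231/3442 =0.07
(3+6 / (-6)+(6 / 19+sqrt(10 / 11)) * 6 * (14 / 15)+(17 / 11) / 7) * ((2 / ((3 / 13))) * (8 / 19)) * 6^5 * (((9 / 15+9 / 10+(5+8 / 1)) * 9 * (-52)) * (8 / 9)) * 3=-273173741568 * sqrt(110) / 1045 - 284695819739136 / 138985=-4790086550.88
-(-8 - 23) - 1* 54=-23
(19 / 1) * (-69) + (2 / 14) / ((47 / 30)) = -431289 / 329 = -1310.91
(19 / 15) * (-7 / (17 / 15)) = -133 / 17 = -7.82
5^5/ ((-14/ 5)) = -15625/ 14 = -1116.07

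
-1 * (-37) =37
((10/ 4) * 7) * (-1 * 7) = -245/ 2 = -122.50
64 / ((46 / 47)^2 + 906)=70688 / 1001735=0.07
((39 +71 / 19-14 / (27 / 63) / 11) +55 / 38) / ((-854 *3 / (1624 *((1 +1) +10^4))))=-9994045076 / 38247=-261302.72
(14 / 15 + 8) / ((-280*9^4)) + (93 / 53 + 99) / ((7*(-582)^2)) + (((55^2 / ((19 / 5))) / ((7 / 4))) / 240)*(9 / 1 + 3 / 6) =247431889254407 / 13741643147400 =18.01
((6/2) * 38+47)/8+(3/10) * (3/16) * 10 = 331/16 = 20.69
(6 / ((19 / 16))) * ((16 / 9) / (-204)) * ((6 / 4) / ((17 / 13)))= -832 / 16473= -0.05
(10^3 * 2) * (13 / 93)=26000 / 93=279.57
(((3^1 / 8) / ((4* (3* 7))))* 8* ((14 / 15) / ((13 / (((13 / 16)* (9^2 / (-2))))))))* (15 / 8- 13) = 2403 / 2560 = 0.94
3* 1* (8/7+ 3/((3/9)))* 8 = 1704/7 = 243.43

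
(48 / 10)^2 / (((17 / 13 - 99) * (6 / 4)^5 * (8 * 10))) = -832 / 2143125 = -0.00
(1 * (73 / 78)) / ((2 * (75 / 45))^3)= 0.03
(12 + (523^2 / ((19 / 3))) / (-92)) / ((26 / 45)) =-35982495 / 45448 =-791.73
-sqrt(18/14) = -3 * sqrt(7)/7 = -1.13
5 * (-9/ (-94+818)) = -45/ 724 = -0.06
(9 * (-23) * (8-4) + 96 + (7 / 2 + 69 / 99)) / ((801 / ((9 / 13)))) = -3695 / 5874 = -0.63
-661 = -661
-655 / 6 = -109.17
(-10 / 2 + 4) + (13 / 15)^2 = -56 / 225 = -0.25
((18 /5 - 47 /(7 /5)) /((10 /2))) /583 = -1049 /102025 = -0.01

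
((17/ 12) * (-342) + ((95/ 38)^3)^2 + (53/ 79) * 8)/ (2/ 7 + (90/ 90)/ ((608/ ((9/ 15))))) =-790100465/ 963958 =-819.64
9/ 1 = 9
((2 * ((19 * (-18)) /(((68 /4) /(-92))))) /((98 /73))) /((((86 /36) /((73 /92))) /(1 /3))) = 10935108 /35819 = 305.29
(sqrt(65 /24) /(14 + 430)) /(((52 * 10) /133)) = 133 * sqrt(390) /2770560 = 0.00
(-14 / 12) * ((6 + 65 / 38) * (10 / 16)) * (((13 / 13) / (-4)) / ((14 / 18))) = 4395 / 2432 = 1.81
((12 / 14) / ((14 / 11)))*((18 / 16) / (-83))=-297 / 32536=-0.01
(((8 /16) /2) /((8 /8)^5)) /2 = 1 /8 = 0.12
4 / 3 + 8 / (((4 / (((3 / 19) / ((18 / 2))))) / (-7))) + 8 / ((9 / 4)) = 794 / 171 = 4.64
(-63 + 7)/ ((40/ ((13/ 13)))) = -7/ 5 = -1.40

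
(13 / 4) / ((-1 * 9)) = -13 / 36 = -0.36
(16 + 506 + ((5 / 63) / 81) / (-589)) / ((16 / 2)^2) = 1568958169 / 192362688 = 8.16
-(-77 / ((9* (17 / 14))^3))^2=-0.00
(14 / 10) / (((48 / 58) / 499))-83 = 91337 / 120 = 761.14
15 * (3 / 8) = 45 / 8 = 5.62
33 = 33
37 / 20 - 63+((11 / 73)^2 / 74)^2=-23773402827981 / 388771919290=-61.15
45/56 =0.80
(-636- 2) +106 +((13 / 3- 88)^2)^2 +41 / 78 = 103196156741 / 2106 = 49001024.09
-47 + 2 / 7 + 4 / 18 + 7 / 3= -2782 / 63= -44.16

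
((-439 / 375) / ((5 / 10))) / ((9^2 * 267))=-878 / 8110125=-0.00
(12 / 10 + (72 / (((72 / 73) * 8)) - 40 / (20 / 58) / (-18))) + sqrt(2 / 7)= sqrt(14) / 7 + 6037 / 360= 17.30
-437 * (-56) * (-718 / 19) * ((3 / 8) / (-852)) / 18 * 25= 565.33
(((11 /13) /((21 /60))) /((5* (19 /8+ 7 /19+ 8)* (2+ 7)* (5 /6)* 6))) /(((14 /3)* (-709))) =-3344 /11062750335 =-0.00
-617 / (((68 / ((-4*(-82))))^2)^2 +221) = -27895912592 / 9991974417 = -2.79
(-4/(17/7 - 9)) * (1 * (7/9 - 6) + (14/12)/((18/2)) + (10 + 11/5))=13433/3105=4.33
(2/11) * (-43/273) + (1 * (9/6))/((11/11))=1.47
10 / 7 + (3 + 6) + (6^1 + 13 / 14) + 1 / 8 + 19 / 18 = 9343 / 504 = 18.54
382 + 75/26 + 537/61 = 624389/1586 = 393.69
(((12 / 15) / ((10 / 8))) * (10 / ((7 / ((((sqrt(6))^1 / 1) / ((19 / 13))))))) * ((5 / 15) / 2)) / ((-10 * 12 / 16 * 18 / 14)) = -416 * sqrt(6) / 38475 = -0.03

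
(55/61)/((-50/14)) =-77/305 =-0.25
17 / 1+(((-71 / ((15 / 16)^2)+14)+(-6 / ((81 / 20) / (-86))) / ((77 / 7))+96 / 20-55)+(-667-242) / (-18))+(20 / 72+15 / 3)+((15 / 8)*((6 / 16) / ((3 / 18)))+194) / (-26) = -248622151 / 6177600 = -40.25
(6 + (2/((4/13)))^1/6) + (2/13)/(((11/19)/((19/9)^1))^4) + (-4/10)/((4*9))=855974781301/24975496260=34.27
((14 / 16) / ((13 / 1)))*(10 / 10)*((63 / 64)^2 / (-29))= -27783 / 12353536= -0.00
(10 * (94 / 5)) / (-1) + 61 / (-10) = -194.10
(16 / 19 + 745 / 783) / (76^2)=26683 / 85929552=0.00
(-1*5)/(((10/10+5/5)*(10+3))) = -5/26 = -0.19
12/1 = 12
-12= -12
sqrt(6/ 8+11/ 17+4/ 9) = 7 * sqrt(391)/ 102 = 1.36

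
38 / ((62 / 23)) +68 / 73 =34009 / 2263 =15.03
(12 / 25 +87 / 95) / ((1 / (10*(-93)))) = -123318 / 95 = -1298.08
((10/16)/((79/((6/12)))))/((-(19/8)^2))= -20/28519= -0.00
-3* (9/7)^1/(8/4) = -1.93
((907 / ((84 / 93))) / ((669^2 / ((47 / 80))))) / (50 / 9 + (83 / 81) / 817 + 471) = 9716982147 / 3513010918816000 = 0.00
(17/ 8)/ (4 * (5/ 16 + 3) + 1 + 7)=1/ 10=0.10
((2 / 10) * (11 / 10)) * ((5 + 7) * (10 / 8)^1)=3.30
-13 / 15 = -0.87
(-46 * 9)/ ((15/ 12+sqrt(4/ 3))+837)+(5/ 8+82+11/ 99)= 13248 * sqrt(3)/ 33727763+199716929503/ 2428398936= 82.24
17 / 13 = 1.31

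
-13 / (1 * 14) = -13 / 14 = -0.93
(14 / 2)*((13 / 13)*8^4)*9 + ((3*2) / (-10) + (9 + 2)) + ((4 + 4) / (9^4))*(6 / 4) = 2821868624 / 10935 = 258058.40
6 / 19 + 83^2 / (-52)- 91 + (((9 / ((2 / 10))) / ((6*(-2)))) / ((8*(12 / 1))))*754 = -3993387 / 15808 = -252.62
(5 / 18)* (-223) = -1115 / 18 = -61.94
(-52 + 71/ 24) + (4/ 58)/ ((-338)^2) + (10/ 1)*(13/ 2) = 317227039/ 19878456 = 15.96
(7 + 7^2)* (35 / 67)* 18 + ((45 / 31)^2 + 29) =35906978 / 64387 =557.67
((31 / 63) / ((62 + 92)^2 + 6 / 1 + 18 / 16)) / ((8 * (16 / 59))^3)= 0.00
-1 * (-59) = 59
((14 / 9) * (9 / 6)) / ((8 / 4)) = 7 / 6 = 1.17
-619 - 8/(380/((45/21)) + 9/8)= -2651369/4283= -619.04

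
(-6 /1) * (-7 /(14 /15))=45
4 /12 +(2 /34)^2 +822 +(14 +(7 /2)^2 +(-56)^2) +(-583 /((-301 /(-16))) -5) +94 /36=12373618375 /3131604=3951.21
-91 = -91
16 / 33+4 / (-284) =1103 / 2343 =0.47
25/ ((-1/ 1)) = -25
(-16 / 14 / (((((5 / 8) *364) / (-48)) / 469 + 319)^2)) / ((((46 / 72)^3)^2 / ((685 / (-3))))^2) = -81761848433169281257856355532800 / 645770189636927508281565456103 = -126.61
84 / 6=14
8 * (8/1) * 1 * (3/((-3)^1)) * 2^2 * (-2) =512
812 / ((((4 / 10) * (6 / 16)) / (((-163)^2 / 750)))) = 43148056 / 225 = 191769.14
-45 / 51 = -15 / 17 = -0.88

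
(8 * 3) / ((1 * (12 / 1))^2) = 1 / 6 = 0.17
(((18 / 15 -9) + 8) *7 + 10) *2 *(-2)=-228 / 5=-45.60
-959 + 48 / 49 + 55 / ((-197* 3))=-27746008 / 28959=-958.11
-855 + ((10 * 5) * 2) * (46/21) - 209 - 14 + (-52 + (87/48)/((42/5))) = -910.74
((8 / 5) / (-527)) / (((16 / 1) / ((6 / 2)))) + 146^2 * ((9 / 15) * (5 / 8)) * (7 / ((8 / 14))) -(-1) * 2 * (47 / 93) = 97921.39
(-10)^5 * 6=-600000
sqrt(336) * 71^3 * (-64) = -91625216 * sqrt(21) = -419879487.89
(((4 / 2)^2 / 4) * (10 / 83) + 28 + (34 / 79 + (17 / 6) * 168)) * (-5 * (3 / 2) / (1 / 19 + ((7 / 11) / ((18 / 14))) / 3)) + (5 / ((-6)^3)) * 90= -420101983925 / 24155988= -17391.22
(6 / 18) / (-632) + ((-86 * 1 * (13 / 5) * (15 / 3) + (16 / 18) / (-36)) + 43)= -55032691 / 51192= -1075.03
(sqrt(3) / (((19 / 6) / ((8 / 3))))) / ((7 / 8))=128 * sqrt(3) / 133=1.67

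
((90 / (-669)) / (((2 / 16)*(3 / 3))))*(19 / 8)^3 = -102885 / 7136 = -14.42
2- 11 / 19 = 27 / 19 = 1.42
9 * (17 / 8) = 19.12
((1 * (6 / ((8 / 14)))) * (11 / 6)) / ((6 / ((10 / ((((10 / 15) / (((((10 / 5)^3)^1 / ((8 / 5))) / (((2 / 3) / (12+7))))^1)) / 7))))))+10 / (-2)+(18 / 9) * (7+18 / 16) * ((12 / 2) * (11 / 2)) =776575 / 16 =48535.94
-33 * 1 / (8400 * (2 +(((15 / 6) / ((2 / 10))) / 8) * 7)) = -11 / 36225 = -0.00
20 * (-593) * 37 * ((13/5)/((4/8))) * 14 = -31946096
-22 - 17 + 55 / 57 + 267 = 13051 / 57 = 228.96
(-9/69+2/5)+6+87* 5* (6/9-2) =-65979/115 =-573.73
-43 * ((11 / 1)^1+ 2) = -559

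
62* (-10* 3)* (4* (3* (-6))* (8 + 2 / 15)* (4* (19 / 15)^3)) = 3320414464 / 375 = 8854438.57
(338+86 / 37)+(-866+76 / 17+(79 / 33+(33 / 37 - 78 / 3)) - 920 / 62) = -359542312 / 643467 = -558.76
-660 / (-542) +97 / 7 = 28597 / 1897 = 15.07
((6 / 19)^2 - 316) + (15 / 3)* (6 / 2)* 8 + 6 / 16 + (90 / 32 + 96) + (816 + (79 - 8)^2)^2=198141938811 / 5776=34304352.29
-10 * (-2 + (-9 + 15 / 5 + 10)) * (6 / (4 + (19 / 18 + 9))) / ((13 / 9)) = -5.91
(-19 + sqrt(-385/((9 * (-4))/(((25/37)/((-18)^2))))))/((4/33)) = -627/4 + 55 * sqrt(14245)/5328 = -155.52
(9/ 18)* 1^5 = 1/ 2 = 0.50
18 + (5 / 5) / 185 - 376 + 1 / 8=-529647 / 1480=-357.87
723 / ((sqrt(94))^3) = 723 *sqrt(94) / 8836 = 0.79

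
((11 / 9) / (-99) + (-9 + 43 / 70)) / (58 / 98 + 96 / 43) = -14332717 / 4820310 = -2.97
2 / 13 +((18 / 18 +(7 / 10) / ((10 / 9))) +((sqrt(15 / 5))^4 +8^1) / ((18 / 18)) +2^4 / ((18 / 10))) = 323771 / 11700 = 27.67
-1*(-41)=41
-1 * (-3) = 3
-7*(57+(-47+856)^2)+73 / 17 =-77889949 / 17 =-4581761.71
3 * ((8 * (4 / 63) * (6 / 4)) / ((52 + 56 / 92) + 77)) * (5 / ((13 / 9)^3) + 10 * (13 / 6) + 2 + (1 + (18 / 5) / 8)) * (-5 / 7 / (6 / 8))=-1298885072 / 2888222337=-0.45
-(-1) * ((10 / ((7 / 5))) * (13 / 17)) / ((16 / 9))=2925 / 952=3.07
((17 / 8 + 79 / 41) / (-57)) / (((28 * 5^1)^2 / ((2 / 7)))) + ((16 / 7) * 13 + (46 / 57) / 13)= 496464062723 / 16673092800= 29.78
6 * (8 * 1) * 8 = 384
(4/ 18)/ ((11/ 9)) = 2/ 11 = 0.18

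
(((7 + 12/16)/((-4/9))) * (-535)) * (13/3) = 646815/16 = 40425.94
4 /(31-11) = 1 /5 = 0.20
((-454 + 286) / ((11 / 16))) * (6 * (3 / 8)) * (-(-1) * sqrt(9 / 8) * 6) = -3499.02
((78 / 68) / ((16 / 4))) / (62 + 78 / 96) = 26 / 5695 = 0.00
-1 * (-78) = 78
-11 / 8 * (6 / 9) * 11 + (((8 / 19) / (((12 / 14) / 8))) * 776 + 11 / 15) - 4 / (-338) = 585726029 / 192660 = 3040.21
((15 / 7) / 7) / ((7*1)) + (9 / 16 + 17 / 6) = 56629 / 16464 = 3.44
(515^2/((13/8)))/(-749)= -2121800/9737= -217.91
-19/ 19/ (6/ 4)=-2/ 3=-0.67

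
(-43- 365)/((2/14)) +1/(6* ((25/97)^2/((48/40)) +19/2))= -1540625519/539438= -2855.98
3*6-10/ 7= 116/ 7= 16.57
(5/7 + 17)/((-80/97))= -21.48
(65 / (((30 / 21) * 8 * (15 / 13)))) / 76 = 1183 / 18240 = 0.06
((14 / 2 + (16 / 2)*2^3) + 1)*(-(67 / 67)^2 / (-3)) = 24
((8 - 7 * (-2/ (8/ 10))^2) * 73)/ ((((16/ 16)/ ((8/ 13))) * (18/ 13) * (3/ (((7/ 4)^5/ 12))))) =-175448273/ 331776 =-528.82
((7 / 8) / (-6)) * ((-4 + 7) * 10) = -4.38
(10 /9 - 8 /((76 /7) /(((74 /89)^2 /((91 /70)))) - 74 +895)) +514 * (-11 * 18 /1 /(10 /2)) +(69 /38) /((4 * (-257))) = -320548629438336701 /15749221348440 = -20353.30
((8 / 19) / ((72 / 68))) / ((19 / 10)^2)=6800 / 61731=0.11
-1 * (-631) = 631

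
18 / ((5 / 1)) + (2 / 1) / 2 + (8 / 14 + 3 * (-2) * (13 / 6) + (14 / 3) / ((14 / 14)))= -332 / 105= -3.16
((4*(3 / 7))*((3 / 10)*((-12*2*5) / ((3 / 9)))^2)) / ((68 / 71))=8281440 / 119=69591.93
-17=-17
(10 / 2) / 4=5 / 4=1.25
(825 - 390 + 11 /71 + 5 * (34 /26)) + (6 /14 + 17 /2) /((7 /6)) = 20322592 /45227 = 449.35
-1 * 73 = -73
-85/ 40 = -17/ 8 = -2.12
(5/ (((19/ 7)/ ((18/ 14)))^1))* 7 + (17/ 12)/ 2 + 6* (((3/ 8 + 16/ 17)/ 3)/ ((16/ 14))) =607465/ 31008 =19.59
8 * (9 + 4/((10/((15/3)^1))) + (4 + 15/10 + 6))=180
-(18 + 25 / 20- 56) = 147 / 4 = 36.75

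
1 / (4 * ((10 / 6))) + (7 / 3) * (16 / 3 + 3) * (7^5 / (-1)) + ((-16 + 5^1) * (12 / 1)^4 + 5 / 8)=-199763281 / 360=-554898.00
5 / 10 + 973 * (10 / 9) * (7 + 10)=330829 / 18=18379.39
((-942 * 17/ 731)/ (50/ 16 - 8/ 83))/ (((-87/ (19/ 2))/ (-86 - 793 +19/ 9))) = -15631779104/ 22569453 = -692.61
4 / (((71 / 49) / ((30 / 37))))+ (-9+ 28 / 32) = -123715 / 21016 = -5.89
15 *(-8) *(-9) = 1080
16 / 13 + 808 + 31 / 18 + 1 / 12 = 379565 / 468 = 811.04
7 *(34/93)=238/93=2.56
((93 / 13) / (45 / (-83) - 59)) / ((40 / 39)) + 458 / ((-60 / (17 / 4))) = -19308677 / 593040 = -32.56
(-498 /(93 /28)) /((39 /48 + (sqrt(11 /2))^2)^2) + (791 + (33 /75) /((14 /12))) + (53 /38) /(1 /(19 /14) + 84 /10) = 11250416703 /14281400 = 787.77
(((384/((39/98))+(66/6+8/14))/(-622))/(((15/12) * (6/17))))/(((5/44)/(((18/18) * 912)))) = -20206280512/707525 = -28559.10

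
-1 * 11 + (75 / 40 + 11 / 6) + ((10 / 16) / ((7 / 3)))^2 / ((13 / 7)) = -126725 / 17472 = -7.25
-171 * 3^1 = -513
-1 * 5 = -5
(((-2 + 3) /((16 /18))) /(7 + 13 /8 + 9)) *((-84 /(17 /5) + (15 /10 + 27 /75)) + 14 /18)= -168821 /119850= -1.41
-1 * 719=-719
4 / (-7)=-4 / 7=-0.57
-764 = -764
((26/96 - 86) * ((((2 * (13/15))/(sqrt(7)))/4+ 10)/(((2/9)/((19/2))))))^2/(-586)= -154086257634961/67207168 - 238402874775 * sqrt(7)/8400896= -2367787.55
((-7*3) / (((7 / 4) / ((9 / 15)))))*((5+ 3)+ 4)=-432 / 5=-86.40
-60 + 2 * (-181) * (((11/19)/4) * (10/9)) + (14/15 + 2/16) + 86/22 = -8520851/75240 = -113.25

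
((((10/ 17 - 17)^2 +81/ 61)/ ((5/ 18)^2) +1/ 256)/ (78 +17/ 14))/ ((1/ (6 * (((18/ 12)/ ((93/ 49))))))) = 81452584891797/ 387883130240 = 209.99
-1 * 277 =-277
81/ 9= 9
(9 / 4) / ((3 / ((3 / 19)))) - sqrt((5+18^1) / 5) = 9 / 76 - sqrt(115) / 5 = -2.03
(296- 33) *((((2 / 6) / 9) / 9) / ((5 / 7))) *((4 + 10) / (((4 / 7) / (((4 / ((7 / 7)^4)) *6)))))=360836 / 405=890.95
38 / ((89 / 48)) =1824 / 89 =20.49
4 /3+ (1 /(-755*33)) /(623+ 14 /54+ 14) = 571583293 /428687490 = 1.33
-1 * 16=-16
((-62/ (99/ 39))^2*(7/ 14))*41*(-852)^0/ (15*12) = 6658769/ 98010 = 67.94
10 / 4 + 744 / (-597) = 499 / 398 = 1.25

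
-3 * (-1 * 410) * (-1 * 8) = -9840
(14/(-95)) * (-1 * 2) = 28/95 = 0.29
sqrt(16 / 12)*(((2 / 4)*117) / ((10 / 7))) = 273*sqrt(3) / 10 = 47.28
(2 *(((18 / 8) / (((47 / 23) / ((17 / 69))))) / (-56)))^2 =2601 / 27709696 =0.00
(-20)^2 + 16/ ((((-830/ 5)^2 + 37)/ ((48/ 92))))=253855792/ 634639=400.00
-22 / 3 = -7.33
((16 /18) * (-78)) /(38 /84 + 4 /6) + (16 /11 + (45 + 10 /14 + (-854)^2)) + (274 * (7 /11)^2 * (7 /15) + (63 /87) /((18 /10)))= 4210050245259 /5772305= 729353.39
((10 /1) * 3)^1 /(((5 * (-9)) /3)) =-2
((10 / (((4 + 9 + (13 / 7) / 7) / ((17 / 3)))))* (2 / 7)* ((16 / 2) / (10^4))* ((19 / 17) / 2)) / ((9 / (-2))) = -133 / 1096875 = -0.00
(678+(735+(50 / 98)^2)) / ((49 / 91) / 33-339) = -727849551 / 174581512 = -4.17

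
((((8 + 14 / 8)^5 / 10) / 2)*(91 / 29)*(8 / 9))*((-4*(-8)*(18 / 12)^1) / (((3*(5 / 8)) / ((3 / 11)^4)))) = 73893618981 / 42458900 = 1740.36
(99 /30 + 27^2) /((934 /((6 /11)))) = 21969 /51370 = 0.43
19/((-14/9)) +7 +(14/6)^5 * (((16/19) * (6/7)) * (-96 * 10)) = -344244809/7182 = -47931.61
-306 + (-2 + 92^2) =8156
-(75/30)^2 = -25/4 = -6.25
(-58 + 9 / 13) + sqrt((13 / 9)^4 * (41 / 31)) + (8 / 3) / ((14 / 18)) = -4903 / 91 + 169 * sqrt(1271) / 2511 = -51.48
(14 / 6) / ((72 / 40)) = 35 / 27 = 1.30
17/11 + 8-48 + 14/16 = -3307/88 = -37.58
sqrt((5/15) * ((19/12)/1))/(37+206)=sqrt(19)/1458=0.00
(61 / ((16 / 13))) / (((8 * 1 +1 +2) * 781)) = 793 / 137456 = 0.01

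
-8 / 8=-1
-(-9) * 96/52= 16.62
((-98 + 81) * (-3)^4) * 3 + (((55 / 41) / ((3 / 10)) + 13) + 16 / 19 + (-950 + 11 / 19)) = -11830145 / 2337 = -5062.11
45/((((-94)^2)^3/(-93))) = -4185/689869781056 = -0.00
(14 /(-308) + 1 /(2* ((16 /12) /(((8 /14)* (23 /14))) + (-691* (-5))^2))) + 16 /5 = 142904113688 /45301015265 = 3.15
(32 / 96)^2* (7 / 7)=1 / 9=0.11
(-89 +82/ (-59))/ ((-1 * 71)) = 5333/ 4189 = 1.27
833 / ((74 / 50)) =20825 / 37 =562.84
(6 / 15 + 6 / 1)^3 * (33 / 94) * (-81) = -43794432 / 5875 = -7454.37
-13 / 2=-6.50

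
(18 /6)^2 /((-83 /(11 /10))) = -99 /830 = -0.12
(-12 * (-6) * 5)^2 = 129600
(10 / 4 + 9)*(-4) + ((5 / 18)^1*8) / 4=-409 / 9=-45.44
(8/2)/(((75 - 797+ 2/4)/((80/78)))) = -320/56277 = -0.01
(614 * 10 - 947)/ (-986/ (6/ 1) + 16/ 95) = -1480005/ 46787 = -31.63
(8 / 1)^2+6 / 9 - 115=-151 / 3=-50.33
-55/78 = -0.71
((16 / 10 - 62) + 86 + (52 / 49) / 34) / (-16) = -53377 / 33320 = -1.60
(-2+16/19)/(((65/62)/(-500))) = 136400/247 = 552.23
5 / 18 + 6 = 113 / 18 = 6.28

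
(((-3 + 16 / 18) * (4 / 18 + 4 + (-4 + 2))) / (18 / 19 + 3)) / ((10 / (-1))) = 722 / 6075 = 0.12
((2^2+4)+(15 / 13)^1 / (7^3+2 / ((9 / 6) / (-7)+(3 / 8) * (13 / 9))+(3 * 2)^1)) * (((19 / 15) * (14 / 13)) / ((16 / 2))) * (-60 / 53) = -270262517 / 174939167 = -1.54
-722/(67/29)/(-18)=10469/603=17.36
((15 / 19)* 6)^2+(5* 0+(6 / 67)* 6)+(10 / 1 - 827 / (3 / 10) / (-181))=48.21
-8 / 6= -4 / 3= -1.33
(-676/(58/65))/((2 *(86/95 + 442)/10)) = -5217875/610102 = -8.55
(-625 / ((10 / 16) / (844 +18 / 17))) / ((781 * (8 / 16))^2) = -5224000 / 942667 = -5.54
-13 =-13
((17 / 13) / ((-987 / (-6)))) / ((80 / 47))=17 / 3640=0.00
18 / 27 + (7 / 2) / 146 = 605 / 876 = 0.69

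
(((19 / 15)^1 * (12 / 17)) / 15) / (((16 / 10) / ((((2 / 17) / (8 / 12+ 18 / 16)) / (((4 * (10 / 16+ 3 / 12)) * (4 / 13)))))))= 988 / 434945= 0.00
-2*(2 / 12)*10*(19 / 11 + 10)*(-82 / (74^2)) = 8815 / 15059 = 0.59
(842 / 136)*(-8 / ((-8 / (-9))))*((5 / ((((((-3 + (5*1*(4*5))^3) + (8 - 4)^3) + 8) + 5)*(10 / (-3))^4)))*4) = -102303 / 11334172000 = -0.00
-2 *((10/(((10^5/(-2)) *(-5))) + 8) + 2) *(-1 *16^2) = 16000064/3125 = 5120.02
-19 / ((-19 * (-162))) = -1 / 162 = -0.01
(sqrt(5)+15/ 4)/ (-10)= -3/ 8 - sqrt(5)/ 10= -0.60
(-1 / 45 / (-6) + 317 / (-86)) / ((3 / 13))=-15.96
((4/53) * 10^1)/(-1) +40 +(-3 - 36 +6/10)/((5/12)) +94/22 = -708957/14575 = -48.64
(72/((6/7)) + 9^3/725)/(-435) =-20543/105125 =-0.20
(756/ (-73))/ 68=-189/ 1241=-0.15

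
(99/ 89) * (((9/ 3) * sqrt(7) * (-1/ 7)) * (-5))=6.31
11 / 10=1.10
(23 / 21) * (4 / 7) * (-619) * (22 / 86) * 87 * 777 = -6699241.63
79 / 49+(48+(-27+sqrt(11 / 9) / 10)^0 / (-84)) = 29165 / 588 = 49.60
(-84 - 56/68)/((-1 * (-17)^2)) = 1442/4913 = 0.29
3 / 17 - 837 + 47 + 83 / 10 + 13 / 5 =-132417 / 170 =-778.92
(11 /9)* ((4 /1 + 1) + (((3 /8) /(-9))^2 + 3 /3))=7.34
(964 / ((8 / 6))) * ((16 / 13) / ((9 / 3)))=3856 / 13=296.62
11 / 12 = 0.92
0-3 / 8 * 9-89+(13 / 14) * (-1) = -5225 / 56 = -93.30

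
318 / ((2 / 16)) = 2544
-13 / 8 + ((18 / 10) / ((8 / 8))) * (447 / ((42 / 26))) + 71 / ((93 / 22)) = 13365197 / 26040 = 513.26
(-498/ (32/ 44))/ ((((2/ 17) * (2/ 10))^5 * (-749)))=12153088509375/ 95872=126763690.23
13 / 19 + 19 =374 / 19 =19.68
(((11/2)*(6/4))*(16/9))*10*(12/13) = 1760/13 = 135.38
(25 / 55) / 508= 5 / 5588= 0.00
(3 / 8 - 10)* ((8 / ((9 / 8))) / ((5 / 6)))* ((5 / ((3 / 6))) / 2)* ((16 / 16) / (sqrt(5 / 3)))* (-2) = 2464* sqrt(15) / 15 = 636.20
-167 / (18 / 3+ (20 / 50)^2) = -27.11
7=7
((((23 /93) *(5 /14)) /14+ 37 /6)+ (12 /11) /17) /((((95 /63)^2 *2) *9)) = 63780489 /418543400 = 0.15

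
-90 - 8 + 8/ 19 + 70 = -524/ 19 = -27.58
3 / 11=0.27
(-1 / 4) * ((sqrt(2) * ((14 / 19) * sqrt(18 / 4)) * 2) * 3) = -63 / 19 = -3.32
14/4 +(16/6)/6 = 71/18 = 3.94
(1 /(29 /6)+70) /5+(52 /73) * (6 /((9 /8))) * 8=1411004 /31755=44.43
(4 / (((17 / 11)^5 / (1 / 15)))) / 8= 161051 / 42595710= 0.00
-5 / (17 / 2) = -10 / 17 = -0.59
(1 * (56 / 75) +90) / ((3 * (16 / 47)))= 159941 / 1800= 88.86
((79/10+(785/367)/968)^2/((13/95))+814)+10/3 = 1273.66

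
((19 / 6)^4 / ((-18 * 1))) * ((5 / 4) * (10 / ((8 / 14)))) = -122.20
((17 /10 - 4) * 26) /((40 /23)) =-6877 /200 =-34.38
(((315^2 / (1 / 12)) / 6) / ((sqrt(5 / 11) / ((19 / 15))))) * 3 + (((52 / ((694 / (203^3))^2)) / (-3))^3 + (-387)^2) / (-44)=150822 * sqrt(55) + 376468586748048331265463418697686482941773553 / 1036963079209289826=363049171466273422972085200.00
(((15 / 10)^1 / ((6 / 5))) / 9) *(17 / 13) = 85 / 468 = 0.18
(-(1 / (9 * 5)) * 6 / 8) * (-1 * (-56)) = -14 / 15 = -0.93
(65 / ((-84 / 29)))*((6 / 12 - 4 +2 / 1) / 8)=1885 / 448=4.21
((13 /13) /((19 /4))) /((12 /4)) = 4 /57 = 0.07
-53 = -53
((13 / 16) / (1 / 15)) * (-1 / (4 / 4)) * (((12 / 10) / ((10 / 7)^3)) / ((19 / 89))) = -3571659 / 152000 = -23.50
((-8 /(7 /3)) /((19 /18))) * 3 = -1296 /133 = -9.74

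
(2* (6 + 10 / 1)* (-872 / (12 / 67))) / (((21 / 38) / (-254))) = 4511267584 / 63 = 71607421.97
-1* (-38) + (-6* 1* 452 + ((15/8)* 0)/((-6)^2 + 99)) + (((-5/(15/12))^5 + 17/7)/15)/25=-7026401/2625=-2676.72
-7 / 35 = -1 / 5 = -0.20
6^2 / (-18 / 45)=-90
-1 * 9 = -9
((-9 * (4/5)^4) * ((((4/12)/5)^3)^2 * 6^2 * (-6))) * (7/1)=14336/29296875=0.00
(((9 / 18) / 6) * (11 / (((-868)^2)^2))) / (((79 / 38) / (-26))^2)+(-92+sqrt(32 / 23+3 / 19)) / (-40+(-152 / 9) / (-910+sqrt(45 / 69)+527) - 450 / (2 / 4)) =-32108939721 * sqrt(295849) / 13189091513685248 - 9 * sqrt(192945) / 30180987445504+3933 * sqrt(345) / 7545246861376+78213569686410950891065 / 799101156194791288732824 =0.10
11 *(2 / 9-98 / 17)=-9328 / 153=-60.97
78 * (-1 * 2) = -156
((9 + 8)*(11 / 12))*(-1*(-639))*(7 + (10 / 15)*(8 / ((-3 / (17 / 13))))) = 7262519 / 156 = 46554.61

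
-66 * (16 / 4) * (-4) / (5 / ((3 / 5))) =3168 / 25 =126.72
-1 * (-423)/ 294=141/ 98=1.44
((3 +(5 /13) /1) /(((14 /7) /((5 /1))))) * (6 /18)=110 /39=2.82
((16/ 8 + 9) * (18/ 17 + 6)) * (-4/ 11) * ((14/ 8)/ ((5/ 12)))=-2016/ 17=-118.59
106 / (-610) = -53 / 305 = -0.17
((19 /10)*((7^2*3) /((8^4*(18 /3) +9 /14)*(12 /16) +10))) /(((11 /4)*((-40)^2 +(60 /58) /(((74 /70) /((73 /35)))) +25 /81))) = 27187777008 /7910649060967675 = 0.00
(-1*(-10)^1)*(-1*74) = -740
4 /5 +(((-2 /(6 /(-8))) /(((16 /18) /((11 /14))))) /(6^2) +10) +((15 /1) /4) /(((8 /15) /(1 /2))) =96641 /6720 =14.38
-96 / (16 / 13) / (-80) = 0.98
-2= -2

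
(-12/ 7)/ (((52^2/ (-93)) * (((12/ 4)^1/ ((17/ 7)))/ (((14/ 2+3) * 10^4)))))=39525000/ 8281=4772.97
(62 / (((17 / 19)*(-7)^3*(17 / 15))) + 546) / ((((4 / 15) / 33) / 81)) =542341729710 / 99127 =5471180.70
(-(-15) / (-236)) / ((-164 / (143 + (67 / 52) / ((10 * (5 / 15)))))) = 0.06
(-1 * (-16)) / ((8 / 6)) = 12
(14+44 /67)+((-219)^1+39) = -11078 /67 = -165.34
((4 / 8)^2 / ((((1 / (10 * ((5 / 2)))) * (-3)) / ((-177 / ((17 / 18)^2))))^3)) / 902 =13643352642375000 / 10886043619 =1253288.44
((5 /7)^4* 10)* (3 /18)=0.43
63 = 63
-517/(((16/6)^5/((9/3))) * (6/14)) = -879417/32768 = -26.84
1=1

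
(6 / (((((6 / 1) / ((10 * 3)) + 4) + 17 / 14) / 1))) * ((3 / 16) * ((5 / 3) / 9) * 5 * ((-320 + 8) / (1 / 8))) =-182000 / 379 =-480.21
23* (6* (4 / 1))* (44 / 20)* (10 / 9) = 4048 / 3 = 1349.33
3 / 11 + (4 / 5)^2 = 251 / 275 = 0.91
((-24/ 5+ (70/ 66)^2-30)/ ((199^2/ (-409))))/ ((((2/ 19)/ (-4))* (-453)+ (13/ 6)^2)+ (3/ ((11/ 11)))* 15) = 5699593324/ 1009735407725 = 0.01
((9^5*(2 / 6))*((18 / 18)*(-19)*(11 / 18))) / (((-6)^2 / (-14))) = 355509 / 4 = 88877.25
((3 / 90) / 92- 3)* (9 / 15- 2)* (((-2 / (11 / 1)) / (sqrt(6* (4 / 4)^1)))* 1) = -57953* sqrt(6) / 455400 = -0.31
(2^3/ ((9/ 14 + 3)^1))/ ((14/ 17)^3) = 578/ 147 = 3.93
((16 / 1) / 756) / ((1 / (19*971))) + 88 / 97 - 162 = 4204898 / 18333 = 229.36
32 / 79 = 0.41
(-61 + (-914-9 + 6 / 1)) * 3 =-2934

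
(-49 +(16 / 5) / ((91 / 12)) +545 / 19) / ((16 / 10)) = -85991 / 6916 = -12.43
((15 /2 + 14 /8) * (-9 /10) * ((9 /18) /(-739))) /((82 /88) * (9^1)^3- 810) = -407 /9444420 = -0.00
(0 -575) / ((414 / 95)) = -2375 / 18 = -131.94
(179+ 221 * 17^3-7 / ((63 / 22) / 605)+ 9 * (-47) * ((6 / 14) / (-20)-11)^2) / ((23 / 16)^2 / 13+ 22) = 37905330248656 / 813038625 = 46621.81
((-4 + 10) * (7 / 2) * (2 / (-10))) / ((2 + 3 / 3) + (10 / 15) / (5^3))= -225 / 161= -1.40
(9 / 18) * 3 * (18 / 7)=27 / 7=3.86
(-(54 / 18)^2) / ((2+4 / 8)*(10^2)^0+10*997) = -0.00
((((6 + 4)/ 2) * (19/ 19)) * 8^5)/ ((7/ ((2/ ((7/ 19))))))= 127059.59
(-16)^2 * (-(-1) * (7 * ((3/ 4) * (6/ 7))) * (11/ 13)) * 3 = 38016/ 13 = 2924.31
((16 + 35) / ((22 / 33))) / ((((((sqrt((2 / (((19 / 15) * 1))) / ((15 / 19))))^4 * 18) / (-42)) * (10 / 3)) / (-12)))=3213 / 20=160.65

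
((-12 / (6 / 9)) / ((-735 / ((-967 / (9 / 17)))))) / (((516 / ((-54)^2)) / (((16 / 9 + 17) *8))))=-400059504 / 10535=-37974.32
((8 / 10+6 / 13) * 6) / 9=164 / 195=0.84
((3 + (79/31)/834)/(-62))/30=-77641/48088440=-0.00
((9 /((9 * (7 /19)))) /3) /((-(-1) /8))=152 /21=7.24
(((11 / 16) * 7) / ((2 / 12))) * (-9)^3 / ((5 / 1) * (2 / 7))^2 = -8251551 / 800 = -10314.44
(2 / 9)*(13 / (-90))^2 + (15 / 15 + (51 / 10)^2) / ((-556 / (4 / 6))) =-562379 / 20266200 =-0.03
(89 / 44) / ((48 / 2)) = 89 / 1056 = 0.08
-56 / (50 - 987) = 56 / 937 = 0.06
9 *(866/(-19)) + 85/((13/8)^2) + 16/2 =-1188138/3211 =-370.02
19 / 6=3.17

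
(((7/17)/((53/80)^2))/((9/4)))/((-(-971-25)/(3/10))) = 4480/35671491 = 0.00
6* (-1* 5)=-30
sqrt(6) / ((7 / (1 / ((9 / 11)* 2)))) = 11* sqrt(6) / 126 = 0.21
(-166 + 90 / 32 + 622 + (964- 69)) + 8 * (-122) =6045 / 16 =377.81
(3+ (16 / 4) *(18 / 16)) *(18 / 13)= 135 / 13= 10.38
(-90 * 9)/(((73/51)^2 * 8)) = -1053405/21316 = -49.42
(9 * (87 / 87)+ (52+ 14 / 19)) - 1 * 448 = -7339 / 19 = -386.26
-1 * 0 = 0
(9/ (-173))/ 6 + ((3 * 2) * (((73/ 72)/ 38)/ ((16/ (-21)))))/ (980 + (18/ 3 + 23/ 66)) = -121657875/ 13694746432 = -0.01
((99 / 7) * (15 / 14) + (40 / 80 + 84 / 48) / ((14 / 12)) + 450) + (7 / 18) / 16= 6591799 / 14112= 467.11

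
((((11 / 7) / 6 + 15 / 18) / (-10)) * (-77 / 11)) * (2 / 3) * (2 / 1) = 46 / 45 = 1.02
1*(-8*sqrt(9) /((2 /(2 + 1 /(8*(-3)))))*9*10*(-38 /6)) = 13395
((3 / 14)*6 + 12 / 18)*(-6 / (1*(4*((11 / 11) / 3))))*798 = -7011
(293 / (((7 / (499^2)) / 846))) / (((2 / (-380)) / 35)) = -58635776384100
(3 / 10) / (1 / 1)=3 / 10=0.30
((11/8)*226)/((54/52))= 16159/54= 299.24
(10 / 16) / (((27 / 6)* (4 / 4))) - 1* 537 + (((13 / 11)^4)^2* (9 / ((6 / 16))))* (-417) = -298040904100735 / 7716919716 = -38621.74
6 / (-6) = -1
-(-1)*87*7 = 609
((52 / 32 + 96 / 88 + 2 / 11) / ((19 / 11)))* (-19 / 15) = -17 / 8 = -2.12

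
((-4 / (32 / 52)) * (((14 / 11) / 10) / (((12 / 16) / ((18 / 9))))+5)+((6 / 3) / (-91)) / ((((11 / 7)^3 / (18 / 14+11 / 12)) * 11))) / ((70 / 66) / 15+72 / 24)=-297266601 / 26300560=-11.30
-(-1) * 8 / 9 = 8 / 9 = 0.89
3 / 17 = 0.18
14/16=7/8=0.88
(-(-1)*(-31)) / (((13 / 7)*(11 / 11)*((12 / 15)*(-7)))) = 155 / 52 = 2.98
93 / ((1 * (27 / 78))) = 806 / 3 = 268.67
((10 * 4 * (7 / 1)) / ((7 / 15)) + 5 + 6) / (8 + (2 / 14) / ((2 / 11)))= 8554 / 123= 69.54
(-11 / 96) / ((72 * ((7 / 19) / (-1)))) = 209 / 48384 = 0.00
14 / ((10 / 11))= 77 / 5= 15.40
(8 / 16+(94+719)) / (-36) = -1627 / 72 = -22.60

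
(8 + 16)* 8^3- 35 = 12253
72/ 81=8/ 9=0.89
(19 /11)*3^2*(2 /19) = 18 /11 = 1.64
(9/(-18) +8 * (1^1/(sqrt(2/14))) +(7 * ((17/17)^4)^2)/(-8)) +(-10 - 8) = -155/8 +8 * sqrt(7) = 1.79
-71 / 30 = -2.37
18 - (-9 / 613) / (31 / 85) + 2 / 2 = 361822 / 19003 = 19.04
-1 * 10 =-10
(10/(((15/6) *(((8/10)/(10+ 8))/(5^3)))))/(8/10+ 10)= 3125/3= 1041.67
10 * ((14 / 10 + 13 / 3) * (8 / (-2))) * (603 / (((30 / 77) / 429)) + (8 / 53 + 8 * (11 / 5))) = -40352341736 / 265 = -152272987.68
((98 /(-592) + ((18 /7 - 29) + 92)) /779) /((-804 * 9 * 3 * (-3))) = 135521 /105115866912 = 0.00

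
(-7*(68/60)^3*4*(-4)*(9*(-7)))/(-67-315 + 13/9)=26.99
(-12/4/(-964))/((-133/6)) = -9/64106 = -0.00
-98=-98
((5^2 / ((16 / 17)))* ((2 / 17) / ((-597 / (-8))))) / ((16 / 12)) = 25 / 796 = 0.03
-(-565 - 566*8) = 5093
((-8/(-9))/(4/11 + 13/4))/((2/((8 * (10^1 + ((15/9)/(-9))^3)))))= 276960640/28166373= 9.83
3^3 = 27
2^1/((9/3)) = 2/3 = 0.67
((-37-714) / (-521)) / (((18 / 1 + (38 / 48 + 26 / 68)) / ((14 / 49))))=612816 / 28530481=0.02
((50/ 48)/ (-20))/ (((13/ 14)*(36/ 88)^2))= -4235/ 12636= -0.34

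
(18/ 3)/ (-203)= -6/ 203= -0.03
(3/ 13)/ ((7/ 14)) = 6/ 13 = 0.46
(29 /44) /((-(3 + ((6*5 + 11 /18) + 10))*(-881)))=261 /15214870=0.00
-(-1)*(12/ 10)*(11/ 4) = 33/ 10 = 3.30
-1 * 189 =-189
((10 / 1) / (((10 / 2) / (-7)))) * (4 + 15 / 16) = -69.12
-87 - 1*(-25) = -62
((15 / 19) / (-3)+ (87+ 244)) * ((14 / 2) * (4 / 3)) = 175952 / 57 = 3086.88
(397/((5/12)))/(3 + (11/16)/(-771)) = 58768704/184985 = 317.69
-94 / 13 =-7.23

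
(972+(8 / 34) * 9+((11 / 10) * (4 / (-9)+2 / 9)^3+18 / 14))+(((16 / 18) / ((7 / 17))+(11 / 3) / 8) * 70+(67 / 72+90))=4335871507 / 3470040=1249.52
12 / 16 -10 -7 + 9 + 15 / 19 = -491 / 76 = -6.46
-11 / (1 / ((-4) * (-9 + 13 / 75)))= -29128 / 75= -388.37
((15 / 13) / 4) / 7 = 0.04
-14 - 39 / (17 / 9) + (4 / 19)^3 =-4038863 / 116603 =-34.64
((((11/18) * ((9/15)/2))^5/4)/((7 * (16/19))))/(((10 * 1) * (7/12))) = 3059969/2032128000000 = 0.00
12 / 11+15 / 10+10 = 277 / 22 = 12.59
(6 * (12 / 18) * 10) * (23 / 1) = 920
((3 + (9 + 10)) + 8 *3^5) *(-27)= -53082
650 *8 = 5200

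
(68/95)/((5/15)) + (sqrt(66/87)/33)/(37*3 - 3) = sqrt(638)/103356 + 204/95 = 2.15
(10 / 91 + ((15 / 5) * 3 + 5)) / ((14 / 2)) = 1284 / 637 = 2.02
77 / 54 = 1.43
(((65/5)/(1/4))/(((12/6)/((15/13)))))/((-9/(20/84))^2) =250/11907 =0.02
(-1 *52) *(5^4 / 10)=-3250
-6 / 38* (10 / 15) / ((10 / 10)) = -2 / 19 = -0.11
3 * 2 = 6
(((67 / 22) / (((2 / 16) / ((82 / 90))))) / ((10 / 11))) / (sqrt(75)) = 5494 * sqrt(3) / 3375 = 2.82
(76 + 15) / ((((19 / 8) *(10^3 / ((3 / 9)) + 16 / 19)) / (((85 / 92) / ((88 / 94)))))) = 0.01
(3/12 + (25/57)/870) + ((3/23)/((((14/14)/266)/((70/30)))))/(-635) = 0.12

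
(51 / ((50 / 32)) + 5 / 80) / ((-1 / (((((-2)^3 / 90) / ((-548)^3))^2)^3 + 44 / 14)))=-11588542394405056232327733071322138074320999385660915712091567 / 112751731186572327145261526432167357958797973048524800000000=-102.78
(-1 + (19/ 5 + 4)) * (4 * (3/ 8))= 51/ 5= 10.20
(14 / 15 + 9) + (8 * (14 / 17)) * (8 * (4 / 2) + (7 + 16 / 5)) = 46549 / 255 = 182.55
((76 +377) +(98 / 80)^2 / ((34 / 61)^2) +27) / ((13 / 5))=896742121 / 4808960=186.47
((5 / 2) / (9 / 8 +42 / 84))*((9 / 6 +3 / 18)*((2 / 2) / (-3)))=-100 / 117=-0.85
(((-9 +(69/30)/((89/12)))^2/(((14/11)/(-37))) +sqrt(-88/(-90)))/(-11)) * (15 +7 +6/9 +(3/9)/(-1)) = 12356731677/2772350 - 134 * sqrt(55)/495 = 4455.13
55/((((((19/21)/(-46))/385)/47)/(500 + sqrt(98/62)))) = -480693675000/19 - 6729711450*sqrt(31)/589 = -25363282466.19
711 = 711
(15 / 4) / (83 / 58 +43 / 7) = 203 / 410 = 0.50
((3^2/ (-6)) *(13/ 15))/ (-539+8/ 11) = 143/ 59210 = 0.00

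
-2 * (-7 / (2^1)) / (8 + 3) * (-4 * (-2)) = 5.09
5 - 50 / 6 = -10 / 3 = -3.33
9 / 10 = 0.90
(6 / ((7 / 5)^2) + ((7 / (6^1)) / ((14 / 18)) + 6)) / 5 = 207 / 98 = 2.11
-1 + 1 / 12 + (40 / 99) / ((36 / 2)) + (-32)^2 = 3646349 / 3564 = 1023.11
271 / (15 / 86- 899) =-23306 / 77299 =-0.30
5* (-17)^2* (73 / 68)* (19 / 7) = 4210.54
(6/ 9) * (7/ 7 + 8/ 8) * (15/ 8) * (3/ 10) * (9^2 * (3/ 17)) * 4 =729/ 17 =42.88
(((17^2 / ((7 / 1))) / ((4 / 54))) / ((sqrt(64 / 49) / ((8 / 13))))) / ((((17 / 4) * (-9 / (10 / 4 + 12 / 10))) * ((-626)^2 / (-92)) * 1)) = 43401 / 6367985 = 0.01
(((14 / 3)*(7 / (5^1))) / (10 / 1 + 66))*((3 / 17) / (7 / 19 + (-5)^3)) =-49 / 402560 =-0.00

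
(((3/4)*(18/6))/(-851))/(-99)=1/37444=0.00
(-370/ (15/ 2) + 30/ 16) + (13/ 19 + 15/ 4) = -19619/ 456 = -43.02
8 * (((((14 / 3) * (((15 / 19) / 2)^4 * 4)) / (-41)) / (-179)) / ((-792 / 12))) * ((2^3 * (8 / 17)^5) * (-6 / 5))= 24772608000 / 14937866834966713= 0.00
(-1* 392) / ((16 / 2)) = -49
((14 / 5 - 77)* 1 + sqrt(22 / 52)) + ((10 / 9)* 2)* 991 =sqrt(286) / 26 + 95761 / 45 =2128.67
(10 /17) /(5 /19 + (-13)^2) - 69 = -1886089 /27336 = -69.00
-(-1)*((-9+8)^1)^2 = 1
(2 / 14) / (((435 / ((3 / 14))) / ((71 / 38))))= 71 / 539980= 0.00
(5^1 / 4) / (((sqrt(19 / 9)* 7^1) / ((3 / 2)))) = 45* sqrt(19) / 1064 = 0.18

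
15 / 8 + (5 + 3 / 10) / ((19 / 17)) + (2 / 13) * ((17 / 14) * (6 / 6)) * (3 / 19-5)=395079 / 69160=5.71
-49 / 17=-2.88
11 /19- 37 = -692 /19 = -36.42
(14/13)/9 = 14/117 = 0.12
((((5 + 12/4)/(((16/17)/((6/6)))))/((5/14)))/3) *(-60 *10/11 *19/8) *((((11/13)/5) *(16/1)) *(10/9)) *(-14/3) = 5064640/351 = 14429.17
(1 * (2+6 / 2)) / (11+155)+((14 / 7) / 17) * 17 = 337 / 166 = 2.03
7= 7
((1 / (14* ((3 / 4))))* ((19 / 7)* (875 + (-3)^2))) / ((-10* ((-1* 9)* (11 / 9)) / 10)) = 33592 / 1617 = 20.77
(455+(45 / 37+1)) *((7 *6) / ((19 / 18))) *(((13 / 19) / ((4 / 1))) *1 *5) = 207825345 / 13357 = 15559.28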